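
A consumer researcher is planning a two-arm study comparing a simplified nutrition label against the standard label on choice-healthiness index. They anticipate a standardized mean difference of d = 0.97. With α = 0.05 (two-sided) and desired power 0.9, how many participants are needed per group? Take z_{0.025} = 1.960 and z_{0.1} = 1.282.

n = 23 per group

For two independent groups with equal n: n = 2·((z_{α/2} + z_β) / d)².
z_{α/2} + z_β = 1.960 + 1.282 = 3.242.
n = 2 × (3.242 / 0.97)² = 2 × 3.342² = 2 × 11.17 = 22.3.
Round up to the next whole participant.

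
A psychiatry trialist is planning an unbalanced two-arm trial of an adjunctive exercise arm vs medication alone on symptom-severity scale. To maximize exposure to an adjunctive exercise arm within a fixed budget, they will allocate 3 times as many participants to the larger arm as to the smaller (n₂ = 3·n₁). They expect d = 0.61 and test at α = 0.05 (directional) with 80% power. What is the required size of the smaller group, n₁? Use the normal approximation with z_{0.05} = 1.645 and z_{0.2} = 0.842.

With allocation ratio k = n₂/n₁ = 3, Var(x̄₁−x̄₂) = σ²(1/n₁ + 1/(k·n₁)) = σ²·(k+1)/(k·n₁).
So n₁ = (1 + 1/k)·((z_{α} + z_β)/d)² = 1.333 × (2.487/0.61)².
n₁ = 1.333 × 16.62 = 22.2.
Round up: n₁ = 23, giving n₂ = 3 × 23 = 69.

n₁ = 23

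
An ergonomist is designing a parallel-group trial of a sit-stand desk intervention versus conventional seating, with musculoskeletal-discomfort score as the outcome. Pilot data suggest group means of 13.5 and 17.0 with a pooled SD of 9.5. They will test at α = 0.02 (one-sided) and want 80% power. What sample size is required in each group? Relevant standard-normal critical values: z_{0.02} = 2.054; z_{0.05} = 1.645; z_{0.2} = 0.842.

n = 124 per group

Cohen's d = |M₁ − M₂| / SD_pooled = |13.5 − 17.0| / 9.5 = 3.5 / 9.5 = 0.368.
For two independent groups with equal n: n = 2·((z_{α} + z_β) / d)².
z_{α} + z_β = 2.054 + 0.842 = 2.896.
n = 2 × (2.896 / 0.368)² = 2 × 7.870² = 2 × 61.93 = 123.9.
Round up to the next whole participant.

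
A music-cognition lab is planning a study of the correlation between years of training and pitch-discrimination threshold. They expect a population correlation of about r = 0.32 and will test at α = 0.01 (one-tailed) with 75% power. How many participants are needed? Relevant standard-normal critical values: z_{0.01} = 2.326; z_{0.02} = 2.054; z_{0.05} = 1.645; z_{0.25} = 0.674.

Fisher's z: C = ½·ln((1+r)/(1−r)) = ½·ln(1.9412) = 0.3316.
n = ((z_{α} + z_β)/C)² + 3.
(2.326 + 0.674) / 0.3316 = 3.000 / 0.3316 = 9.047.
n = 9.047² + 3 = 81.85 + 3 = 84.8.
Round up.

n = 85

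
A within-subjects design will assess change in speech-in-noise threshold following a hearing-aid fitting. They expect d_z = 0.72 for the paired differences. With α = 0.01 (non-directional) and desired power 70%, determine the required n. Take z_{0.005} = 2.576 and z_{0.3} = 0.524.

n = 19 pairs

For a paired (one-sample on differences) test: n = ((z_{α/2} + z_β) / d)².
z_{α/2} + z_β = 2.576 + 0.524 = 3.100.
n = (3.100 / 0.72)² = 4.306² = 18.54.
Round up.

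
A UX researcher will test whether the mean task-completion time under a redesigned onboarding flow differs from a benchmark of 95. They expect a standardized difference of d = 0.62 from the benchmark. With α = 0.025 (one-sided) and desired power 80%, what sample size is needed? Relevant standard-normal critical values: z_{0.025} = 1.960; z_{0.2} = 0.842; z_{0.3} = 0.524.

n = 21

For a one-sample test: n = ((z_{α} + z_β) / d)².
z_{α} + z_β = 1.960 + 0.842 = 2.802.
n = (2.802 / 0.62)² = 4.519² = 20.42.
Round up.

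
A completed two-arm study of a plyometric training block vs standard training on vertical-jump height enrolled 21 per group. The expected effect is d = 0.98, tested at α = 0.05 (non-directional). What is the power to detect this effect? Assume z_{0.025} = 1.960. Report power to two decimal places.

power ≈ 0.89

For two equal groups, power = Φ(d·√(n/2) − z_{α/2}).
d·√(n/2) = 0.98 × √(21/2) = 0.98 × 3.240 = 3.176.
z_β = 3.176 − 1.960 = 1.216.
Power = Φ(1.216) = 0.888.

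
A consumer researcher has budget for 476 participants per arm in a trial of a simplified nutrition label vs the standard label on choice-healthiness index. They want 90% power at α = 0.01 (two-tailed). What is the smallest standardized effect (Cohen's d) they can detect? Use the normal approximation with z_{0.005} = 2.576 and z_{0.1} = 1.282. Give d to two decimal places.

For two independent groups of n = 476 each: d_min = (z_{α/2} + z_β)·√(2/n).
z-sum = 2.576 + 1.282 = 3.858.
d_min = 3.858 × √(2/476) = 3.858 × 0.0648 = 0.250.

d_min ≈ 0.25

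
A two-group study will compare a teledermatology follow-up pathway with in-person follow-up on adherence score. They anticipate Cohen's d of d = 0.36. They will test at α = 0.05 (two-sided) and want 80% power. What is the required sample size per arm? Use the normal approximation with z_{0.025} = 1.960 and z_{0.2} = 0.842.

For two independent groups with equal n: n = 2·((z_{α/2} + z_β) / d)².
z_{α/2} + z_β = 1.960 + 0.842 = 2.802.
n = 2 × (2.802 / 0.36)² = 2 × 7.783² = 2 × 60.58 = 121.2.
Round up to the next whole participant.

n = 122 per group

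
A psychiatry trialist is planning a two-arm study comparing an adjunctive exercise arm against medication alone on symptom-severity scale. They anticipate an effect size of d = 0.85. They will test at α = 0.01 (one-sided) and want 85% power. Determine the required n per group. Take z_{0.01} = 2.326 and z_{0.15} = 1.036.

n = 32 per group

For two independent groups with equal n: n = 2·((z_{α} + z_β) / d)².
z_{α} + z_β = 2.326 + 1.036 = 3.362.
n = 2 × (3.362 / 0.85)² = 2 × 3.955² = 2 × 15.64 = 31.3.
Round up to the next whole participant.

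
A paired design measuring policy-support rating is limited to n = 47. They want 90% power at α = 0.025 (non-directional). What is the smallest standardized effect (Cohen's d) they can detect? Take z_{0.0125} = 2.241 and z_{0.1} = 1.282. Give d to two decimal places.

d_min ≈ 0.51

For a single sample (or paired design) of n = 47: d_min = (z_{α/2} + z_β)/√n.
z-sum = 2.241 + 1.282 = 3.523.
d_min = 3.523 / √47 = 3.523 / 6.856 = 0.514.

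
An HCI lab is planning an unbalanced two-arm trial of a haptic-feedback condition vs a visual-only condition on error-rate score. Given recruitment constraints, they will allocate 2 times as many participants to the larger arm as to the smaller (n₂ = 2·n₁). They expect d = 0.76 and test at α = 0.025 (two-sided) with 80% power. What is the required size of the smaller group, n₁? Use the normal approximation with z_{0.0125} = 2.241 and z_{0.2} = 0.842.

n₁ = 25

With allocation ratio k = n₂/n₁ = 2, Var(x̄₁−x̄₂) = σ²(1/n₁ + 1/(k·n₁)) = σ²·(k+1)/(k·n₁).
So n₁ = (1 + 1/k)·((z_{α/2} + z_β)/d)² = 1.500 × (3.083/0.76)².
n₁ = 1.500 × 16.46 = 24.7.
Round up: n₁ = 25, giving n₂ = 2 × 25 = 50.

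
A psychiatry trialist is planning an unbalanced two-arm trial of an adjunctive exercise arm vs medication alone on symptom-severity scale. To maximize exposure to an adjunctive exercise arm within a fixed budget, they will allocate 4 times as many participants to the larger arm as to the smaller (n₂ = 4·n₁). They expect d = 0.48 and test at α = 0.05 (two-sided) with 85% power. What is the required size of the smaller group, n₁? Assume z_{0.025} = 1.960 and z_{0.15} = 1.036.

With allocation ratio k = n₂/n₁ = 4, Var(x̄₁−x̄₂) = σ²(1/n₁ + 1/(k·n₁)) = σ²·(k+1)/(k·n₁).
So n₁ = (1 + 1/k)·((z_{α/2} + z_β)/d)² = 1.250 × (2.996/0.48)².
n₁ = 1.250 × 38.96 = 48.7.
Round up: n₁ = 49, giving n₂ = 4 × 49 = 196.

n₁ = 49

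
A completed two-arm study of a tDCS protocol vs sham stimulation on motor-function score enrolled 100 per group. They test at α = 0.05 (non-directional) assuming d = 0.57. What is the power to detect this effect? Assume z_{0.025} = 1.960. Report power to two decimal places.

power ≈ 0.98

For two equal groups, power = Φ(d·√(n/2) − z_{α/2}).
d·√(n/2) = 0.57 × √(100/2) = 0.57 × 7.071 = 4.031.
z_β = 4.031 − 1.960 = 2.071.
Power = Φ(2.071) = 0.981.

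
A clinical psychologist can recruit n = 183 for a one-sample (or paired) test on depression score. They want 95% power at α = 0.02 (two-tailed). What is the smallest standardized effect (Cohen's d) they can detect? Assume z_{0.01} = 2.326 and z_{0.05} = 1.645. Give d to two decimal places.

d_min ≈ 0.29

For a single sample (or paired design) of n = 183: d_min = (z_{α/2} + z_β)/√n.
z-sum = 2.326 + 1.645 = 3.971.
d_min = 3.971 / √183 = 3.971 / 13.528 = 0.294.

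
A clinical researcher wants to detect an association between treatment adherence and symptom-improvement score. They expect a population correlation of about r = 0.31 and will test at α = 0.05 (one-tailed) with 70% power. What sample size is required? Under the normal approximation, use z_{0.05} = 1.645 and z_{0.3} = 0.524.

Fisher's z: C = ½·ln((1+r)/(1−r)) = ½·ln(1.8986) = 0.3205.
n = ((z_{α} + z_β)/C)² + 3.
(1.645 + 0.524) / 0.3205 = 2.169 / 0.3205 = 6.768.
n = 6.768² + 3 = 45.80 + 3 = 48.8.
Round up.

n = 49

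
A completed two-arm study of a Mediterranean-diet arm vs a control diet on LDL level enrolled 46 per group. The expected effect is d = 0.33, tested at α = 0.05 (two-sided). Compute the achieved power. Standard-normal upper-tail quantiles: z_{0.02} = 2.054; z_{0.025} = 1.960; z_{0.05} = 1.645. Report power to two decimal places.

For two equal groups, power = Φ(d·√(n/2) − z_{α/2}).
d·√(n/2) = 0.33 × √(46/2) = 0.33 × 4.796 = 1.583.
z_β = 1.583 − 1.960 = -0.377.
Power = Φ(-0.377) = 0.353.

power ≈ 0.35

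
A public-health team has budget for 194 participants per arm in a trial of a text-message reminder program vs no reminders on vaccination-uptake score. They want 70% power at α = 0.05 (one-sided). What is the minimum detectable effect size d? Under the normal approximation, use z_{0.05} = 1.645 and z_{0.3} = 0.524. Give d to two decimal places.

d_min ≈ 0.22

For two independent groups of n = 194 each: d_min = (z_{α} + z_β)·√(2/n).
z-sum = 1.645 + 0.524 = 2.169.
d_min = 2.169 × √(2/194) = 2.169 × 0.1015 = 0.220.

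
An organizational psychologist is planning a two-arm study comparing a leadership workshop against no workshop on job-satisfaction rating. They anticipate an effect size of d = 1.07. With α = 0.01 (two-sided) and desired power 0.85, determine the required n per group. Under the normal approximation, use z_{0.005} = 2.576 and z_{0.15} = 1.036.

n = 23 per group

For two independent groups with equal n: n = 2·((z_{α/2} + z_β) / d)².
z_{α/2} + z_β = 2.576 + 1.036 = 3.612.
n = 2 × (3.612 / 1.07)² = 2 × 3.376² = 2 × 11.40 = 22.8.
Round up to the next whole participant.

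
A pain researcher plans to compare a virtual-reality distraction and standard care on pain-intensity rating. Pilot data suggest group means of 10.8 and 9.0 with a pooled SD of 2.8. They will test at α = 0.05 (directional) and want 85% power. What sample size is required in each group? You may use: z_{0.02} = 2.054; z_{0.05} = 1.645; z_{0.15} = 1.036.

Cohen's d = |M₁ − M₂| / SD_pooled = |10.8 − 9.0| / 2.8 = 1.8 / 2.8 = 0.643.
For two independent groups with equal n: n = 2·((z_{α} + z_β) / d)².
z_{α} + z_β = 1.645 + 1.036 = 2.681.
n = 2 × (2.681 / 0.643)² = 2 × 4.170² = 2 × 17.38 = 34.8.
Round up to the next whole participant.

n = 35 per group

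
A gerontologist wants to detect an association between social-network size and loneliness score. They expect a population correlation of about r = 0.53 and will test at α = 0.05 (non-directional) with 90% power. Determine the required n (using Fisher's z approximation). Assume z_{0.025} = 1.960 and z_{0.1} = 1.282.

n = 34

Fisher's z: C = ½·ln((1+r)/(1−r)) = ½·ln(3.2553) = 0.5901.
n = ((z_{α/2} + z_β)/C)² + 3.
(1.960 + 1.282) / 0.5901 = 3.242 / 0.5901 = 5.494.
n = 5.494² + 3 = 30.18 + 3 = 33.2.
Round up.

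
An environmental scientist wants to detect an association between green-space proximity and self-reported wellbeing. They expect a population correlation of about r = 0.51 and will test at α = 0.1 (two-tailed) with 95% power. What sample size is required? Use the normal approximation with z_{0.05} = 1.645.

n = 38

Fisher's z: C = ½·ln((1+r)/(1−r)) = ½·ln(3.0816) = 0.5627.
n = ((z_{α/2} + z_β)/C)² + 3.
(1.645 + 1.645) / 0.5627 = 3.290 / 0.5627 = 5.847.
n = 5.847² + 3 = 34.19 + 3 = 37.2.
Round up.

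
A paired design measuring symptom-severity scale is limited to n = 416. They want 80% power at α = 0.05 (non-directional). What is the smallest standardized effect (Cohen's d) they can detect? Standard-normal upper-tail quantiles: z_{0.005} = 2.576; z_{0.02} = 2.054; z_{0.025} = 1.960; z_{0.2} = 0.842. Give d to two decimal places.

d_min ≈ 0.14

For a single sample (or paired design) of n = 416: d_min = (z_{α/2} + z_β)/√n.
z-sum = 1.960 + 0.842 = 2.802.
d_min = 2.802 / √416 = 2.802 / 20.396 = 0.137.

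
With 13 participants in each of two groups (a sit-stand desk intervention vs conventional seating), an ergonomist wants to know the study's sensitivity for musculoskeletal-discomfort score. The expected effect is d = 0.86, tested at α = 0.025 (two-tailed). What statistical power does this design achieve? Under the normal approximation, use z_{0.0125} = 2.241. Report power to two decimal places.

power ≈ 0.48

For two equal groups, power = Φ(d·√(n/2) − z_{α/2}).
d·√(n/2) = 0.86 × √(13/2) = 0.86 × 2.550 = 2.193.
z_β = 2.193 − 2.241 = -0.048.
Power = Φ(-0.048) = 0.481.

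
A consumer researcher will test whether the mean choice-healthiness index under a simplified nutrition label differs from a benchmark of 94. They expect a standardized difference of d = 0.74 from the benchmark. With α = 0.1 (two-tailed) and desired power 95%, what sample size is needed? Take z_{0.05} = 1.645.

n = 20

For a one-sample test: n = ((z_{α/2} + z_β) / d)².
z_{α/2} + z_β = 1.645 + 1.645 = 3.290.
n = (3.290 / 0.74)² = 4.446² = 19.77.
Round up.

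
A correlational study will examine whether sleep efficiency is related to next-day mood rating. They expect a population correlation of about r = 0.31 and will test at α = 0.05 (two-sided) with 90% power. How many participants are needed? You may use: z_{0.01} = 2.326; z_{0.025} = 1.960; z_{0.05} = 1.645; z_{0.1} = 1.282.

Fisher's z: C = ½·ln((1+r)/(1−r)) = ½·ln(1.8986) = 0.3205.
n = ((z_{α/2} + z_β)/C)² + 3.
(1.960 + 1.282) / 0.3205 = 3.242 / 0.3205 = 10.115.
n = 10.115² + 3 = 102.32 + 3 = 105.3.
Round up.

n = 106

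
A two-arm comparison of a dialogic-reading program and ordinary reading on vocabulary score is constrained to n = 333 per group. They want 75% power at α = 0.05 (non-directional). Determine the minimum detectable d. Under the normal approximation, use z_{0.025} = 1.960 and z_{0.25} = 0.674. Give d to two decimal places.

For two independent groups of n = 333 each: d_min = (z_{α/2} + z_β)·√(2/n).
z-sum = 1.960 + 0.674 = 2.634.
d_min = 2.634 × √(2/333) = 2.634 × 0.0775 = 0.204.

d_min ≈ 0.20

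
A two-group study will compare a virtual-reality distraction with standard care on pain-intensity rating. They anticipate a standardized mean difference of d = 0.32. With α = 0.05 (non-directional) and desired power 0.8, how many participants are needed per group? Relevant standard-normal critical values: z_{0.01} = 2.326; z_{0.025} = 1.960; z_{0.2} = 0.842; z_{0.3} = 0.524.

n = 154 per group

For two independent groups with equal n: n = 2·((z_{α/2} + z_β) / d)².
z_{α/2} + z_β = 1.960 + 0.842 = 2.802.
n = 2 × (2.802 / 0.32)² = 2 × 8.756² = 2 × 76.67 = 153.3.
Round up to the next whole participant.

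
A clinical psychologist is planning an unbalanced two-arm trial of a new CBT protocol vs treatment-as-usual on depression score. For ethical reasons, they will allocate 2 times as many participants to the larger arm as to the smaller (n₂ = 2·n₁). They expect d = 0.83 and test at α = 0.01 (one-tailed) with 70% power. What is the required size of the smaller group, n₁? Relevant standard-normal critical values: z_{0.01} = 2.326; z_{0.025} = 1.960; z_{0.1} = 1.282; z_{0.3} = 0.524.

n₁ = 18

With allocation ratio k = n₂/n₁ = 2, Var(x̄₁−x̄₂) = σ²(1/n₁ + 1/(k·n₁)) = σ²·(k+1)/(k·n₁).
So n₁ = (1 + 1/k)·((z_{α} + z_β)/d)² = 1.500 × (2.850/0.83)².
n₁ = 1.500 × 11.79 = 17.7.
Round up: n₁ = 18, giving n₂ = 2 × 18 = 36.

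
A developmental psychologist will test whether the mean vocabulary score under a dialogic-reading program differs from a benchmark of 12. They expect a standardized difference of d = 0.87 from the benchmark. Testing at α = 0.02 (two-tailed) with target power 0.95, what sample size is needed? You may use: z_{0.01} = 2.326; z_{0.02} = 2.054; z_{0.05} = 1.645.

n = 21

For a one-sample test: n = ((z_{α/2} + z_β) / d)².
z_{α/2} + z_β = 2.326 + 1.645 = 3.971.
n = (3.971 / 0.87)² = 4.564² = 20.83.
Round up.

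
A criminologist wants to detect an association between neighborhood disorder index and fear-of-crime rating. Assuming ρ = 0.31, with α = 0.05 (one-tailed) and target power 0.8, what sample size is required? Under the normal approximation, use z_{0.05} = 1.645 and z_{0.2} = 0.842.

Fisher's z: C = ½·ln((1+r)/(1−r)) = ½·ln(1.8986) = 0.3205.
n = ((z_{α} + z_β)/C)² + 3.
(1.645 + 0.842) / 0.3205 = 2.487 / 0.3205 = 7.760.
n = 7.760² + 3 = 60.21 + 3 = 63.2.
Round up.

n = 64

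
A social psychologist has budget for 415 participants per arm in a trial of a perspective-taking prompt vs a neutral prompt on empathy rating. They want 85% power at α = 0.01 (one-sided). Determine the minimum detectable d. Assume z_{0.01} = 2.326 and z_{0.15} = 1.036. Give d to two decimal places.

For two independent groups of n = 415 each: d_min = (z_{α} + z_β)·√(2/n).
z-sum = 2.326 + 1.036 = 3.362.
d_min = 3.362 × √(2/415) = 3.362 × 0.0694 = 0.233.

d_min ≈ 0.23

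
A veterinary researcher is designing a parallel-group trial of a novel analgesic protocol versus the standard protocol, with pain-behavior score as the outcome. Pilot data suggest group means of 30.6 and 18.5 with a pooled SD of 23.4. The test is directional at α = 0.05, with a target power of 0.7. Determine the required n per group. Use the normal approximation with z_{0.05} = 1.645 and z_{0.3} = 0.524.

n = 36 per group

Cohen's d = |M₁ − M₂| / SD_pooled = |30.6 − 18.5| / 23.4 = 12.1 / 23.4 = 0.517.
For two independent groups with equal n: n = 2·((z_{α} + z_β) / d)².
z_{α} + z_β = 1.645 + 0.524 = 2.169.
n = 2 × (2.169 / 0.517)² = 2 × 4.195² = 2 × 17.60 = 35.2.
Round up to the next whole participant.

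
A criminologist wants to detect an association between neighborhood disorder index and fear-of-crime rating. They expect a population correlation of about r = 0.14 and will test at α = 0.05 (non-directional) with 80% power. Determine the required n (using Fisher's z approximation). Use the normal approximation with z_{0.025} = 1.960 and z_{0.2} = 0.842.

Fisher's z: C = ½·ln((1+r)/(1−r)) = ½·ln(1.3256) = 0.1409.
n = ((z_{α/2} + z_β)/C)² + 3.
(1.960 + 0.842) / 0.1409 = 2.802 / 0.1409 = 19.886.
n = 19.886² + 3 = 395.47 + 3 = 398.5.
Round up.

n = 399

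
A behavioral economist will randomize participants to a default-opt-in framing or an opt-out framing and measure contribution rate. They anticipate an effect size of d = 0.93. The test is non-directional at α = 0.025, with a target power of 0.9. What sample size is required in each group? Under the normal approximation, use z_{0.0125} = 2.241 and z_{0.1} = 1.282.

n = 29 per group

For two independent groups with equal n: n = 2·((z_{α/2} + z_β) / d)².
z_{α/2} + z_β = 2.241 + 1.282 = 3.523.
n = 2 × (3.523 / 0.93)² = 2 × 3.788² = 2 × 14.35 = 28.7.
Round up to the next whole participant.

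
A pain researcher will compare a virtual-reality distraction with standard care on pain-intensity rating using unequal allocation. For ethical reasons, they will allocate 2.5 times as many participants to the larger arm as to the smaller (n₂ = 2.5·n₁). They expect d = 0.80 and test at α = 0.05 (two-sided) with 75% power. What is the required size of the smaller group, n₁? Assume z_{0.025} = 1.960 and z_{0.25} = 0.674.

With allocation ratio k = n₂/n₁ = 2.5, Var(x̄₁−x̄₂) = σ²(1/n₁ + 1/(k·n₁)) = σ²·(k+1)/(k·n₁).
So n₁ = (1 + 1/k)·((z_{α/2} + z_β)/d)² = 1.400 × (2.634/0.80)².
n₁ = 1.400 × 10.84 = 15.2.
Round up: n₁ = 16, giving n₂ = 2.5 × 16 = 40.

n₁ = 16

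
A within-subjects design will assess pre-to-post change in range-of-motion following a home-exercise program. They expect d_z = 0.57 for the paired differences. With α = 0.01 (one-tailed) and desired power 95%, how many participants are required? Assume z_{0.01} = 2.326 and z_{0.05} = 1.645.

n = 49 pairs

For a paired (one-sample on differences) test: n = ((z_{α} + z_β) / d)².
z_{α} + z_β = 2.326 + 1.645 = 3.971.
n = (3.971 / 0.57)² = 6.967² = 48.53.
Round up.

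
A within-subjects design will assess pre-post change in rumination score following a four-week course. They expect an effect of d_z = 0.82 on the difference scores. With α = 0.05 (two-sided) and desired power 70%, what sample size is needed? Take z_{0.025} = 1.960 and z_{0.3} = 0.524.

n = 10 pairs

For a paired (one-sample on differences) test: n = ((z_{α/2} + z_β) / d)².
z_{α/2} + z_β = 1.960 + 0.524 = 2.484.
n = (2.484 / 0.82)² = 3.029² = 9.18.
Round up.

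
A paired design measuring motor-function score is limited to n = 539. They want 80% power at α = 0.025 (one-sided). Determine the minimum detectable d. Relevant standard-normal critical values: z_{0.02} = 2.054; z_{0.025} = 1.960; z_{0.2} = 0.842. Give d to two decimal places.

For a single sample (or paired design) of n = 539: d_min = (z_{α} + z_β)/√n.
z-sum = 1.960 + 0.842 = 2.802.
d_min = 2.802 / √539 = 2.802 / 23.216 = 0.121.

d_min ≈ 0.12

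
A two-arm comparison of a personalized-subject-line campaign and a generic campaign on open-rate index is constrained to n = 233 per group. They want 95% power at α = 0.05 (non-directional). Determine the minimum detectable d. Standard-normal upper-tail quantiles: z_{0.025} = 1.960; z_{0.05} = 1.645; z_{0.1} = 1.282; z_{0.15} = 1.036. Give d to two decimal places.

d_min ≈ 0.33

For two independent groups of n = 233 each: d_min = (z_{α/2} + z_β)·√(2/n).
z-sum = 1.960 + 1.645 = 3.605.
d_min = 3.605 × √(2/233) = 3.605 × 0.0926 = 0.334.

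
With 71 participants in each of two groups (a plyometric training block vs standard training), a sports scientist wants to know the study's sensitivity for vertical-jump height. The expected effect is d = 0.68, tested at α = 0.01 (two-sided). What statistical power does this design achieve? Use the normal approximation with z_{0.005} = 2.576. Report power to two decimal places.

For two equal groups, power = Φ(d·√(n/2) − z_{α/2}).
d·√(n/2) = 0.68 × √(71/2) = 0.68 × 5.958 = 4.052.
z_β = 4.052 − 2.576 = 1.476.
Power = Φ(1.476) = 0.930.

power ≈ 0.93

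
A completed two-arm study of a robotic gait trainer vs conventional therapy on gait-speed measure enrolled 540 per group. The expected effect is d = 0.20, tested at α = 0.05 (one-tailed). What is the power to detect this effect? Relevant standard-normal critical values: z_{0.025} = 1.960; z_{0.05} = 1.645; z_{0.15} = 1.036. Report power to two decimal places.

For two equal groups, power = Φ(d·√(n/2) − z_{α}).
d·√(n/2) = 0.20 × √(540/2) = 0.20 × 16.432 = 3.286.
z_β = 3.286 − 1.645 = 1.641.
Power = Φ(1.641) = 0.950.

power ≈ 0.95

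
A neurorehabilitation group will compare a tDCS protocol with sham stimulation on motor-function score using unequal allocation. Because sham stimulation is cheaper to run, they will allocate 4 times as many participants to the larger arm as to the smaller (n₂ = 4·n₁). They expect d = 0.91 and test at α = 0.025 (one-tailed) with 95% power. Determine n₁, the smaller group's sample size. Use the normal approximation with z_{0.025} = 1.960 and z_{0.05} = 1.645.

n₁ = 20

With allocation ratio k = n₂/n₁ = 4, Var(x̄₁−x̄₂) = σ²(1/n₁ + 1/(k·n₁)) = σ²·(k+1)/(k·n₁).
So n₁ = (1 + 1/k)·((z_{α} + z_β)/d)² = 1.250 × (3.605/0.91)².
n₁ = 1.250 × 15.69 = 19.6.
Round up: n₁ = 20, giving n₂ = 4 × 20 = 80.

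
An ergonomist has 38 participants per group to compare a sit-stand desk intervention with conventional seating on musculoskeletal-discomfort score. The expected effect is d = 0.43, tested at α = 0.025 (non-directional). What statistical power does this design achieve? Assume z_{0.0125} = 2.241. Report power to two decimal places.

For two equal groups, power = Φ(d·√(n/2) − z_{α/2}).
d·√(n/2) = 0.43 × √(38/2) = 0.43 × 4.359 = 1.874.
z_β = 1.874 − 2.241 = -0.367.
Power = Φ(-0.367) = 0.357.

power ≈ 0.36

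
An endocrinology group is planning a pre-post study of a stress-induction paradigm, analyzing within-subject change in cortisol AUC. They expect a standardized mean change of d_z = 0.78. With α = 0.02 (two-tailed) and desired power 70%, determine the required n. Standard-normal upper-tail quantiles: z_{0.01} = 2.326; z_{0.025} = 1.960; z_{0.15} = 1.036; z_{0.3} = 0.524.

For a paired (one-sample on differences) test: n = ((z_{α/2} + z_β) / d)².
z_{α/2} + z_β = 2.326 + 0.524 = 2.850.
n = (2.850 / 0.78)² = 3.654² = 13.35.
Round up.

n = 14 pairs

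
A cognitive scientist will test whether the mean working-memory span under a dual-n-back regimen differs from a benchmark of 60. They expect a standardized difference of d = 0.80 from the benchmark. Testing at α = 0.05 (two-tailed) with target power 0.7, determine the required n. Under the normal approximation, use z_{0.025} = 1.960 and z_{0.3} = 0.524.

n = 10

For a one-sample test: n = ((z_{α/2} + z_β) / d)².
z_{α/2} + z_β = 1.960 + 0.524 = 2.484.
n = (2.484 / 0.80)² = 3.105² = 9.64.
Round up.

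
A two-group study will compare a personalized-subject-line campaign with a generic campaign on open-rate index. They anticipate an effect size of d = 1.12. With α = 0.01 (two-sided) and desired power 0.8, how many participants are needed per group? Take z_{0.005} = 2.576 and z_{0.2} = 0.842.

n = 19 per group

For two independent groups with equal n: n = 2·((z_{α/2} + z_β) / d)².
z_{α/2} + z_β = 2.576 + 0.842 = 3.418.
n = 2 × (3.418 / 1.12)² = 2 × 3.052² = 2 × 9.31 = 18.6.
Round up to the next whole participant.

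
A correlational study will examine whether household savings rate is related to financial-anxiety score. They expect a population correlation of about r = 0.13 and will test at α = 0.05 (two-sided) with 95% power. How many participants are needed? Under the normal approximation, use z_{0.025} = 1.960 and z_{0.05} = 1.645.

Fisher's z: C = ½·ln((1+r)/(1−r)) = ½·ln(1.2989) = 0.1307.
n = ((z_{α/2} + z_β)/C)² + 3.
(1.960 + 1.645) / 0.1307 = 3.605 / 0.1307 = 27.582.
n = 27.582² + 3 = 760.78 + 3 = 763.8.
Round up.

n = 764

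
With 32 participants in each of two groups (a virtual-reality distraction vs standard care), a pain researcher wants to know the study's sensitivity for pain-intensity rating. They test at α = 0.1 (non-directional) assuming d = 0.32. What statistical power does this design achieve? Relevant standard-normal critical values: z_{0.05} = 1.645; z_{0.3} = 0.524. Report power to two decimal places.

power ≈ 0.36

For two equal groups, power = Φ(d·√(n/2) − z_{α/2}).
d·√(n/2) = 0.32 × √(32/2) = 0.32 × 4.000 = 1.280.
z_β = 1.280 − 1.645 = -0.365.
Power = Φ(-0.365) = 0.358.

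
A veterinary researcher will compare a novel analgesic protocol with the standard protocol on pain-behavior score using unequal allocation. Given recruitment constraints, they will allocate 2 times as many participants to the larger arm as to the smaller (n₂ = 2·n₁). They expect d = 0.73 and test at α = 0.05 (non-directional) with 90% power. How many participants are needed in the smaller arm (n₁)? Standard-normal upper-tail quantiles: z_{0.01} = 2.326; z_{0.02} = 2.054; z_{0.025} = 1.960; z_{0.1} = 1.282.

n₁ = 30

With allocation ratio k = n₂/n₁ = 2, Var(x̄₁−x̄₂) = σ²(1/n₁ + 1/(k·n₁)) = σ²·(k+1)/(k·n₁).
So n₁ = (1 + 1/k)·((z_{α/2} + z_β)/d)² = 1.500 × (3.242/0.73)².
n₁ = 1.500 × 19.72 = 29.6.
Round up: n₁ = 30, giving n₂ = 2 × 30 = 60.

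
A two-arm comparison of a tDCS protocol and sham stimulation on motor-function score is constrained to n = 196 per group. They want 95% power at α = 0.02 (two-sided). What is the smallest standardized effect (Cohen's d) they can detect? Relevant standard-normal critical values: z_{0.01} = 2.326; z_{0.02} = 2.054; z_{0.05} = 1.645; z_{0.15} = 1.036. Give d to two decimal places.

d_min ≈ 0.40

For two independent groups of n = 196 each: d_min = (z_{α/2} + z_β)·√(2/n).
z-sum = 2.326 + 1.645 = 3.971.
d_min = 3.971 × √(2/196) = 3.971 × 0.1010 = 0.401.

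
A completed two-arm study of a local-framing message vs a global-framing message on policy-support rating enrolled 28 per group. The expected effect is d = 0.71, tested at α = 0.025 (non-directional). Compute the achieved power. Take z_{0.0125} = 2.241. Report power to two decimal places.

For two equal groups, power = Φ(d·√(n/2) − z_{α/2}).
d·√(n/2) = 0.71 × √(28/2) = 0.71 × 3.742 = 2.657.
z_β = 2.657 − 2.241 = 0.416.
Power = Φ(0.416) = 0.661.

power ≈ 0.66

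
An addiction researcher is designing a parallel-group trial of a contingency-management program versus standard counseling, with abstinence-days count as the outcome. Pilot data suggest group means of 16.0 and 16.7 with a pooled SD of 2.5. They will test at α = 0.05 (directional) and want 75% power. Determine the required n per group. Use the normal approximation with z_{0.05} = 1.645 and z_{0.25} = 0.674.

n = 138 per group

Cohen's d = |M₁ − M₂| / SD_pooled = |16.0 − 16.7| / 2.5 = 0.7 / 2.5 = 0.280.
For two independent groups with equal n: n = 2·((z_{α} + z_β) / d)².
z_{α} + z_β = 1.645 + 0.674 = 2.319.
n = 2 × (2.319 / 0.280)² = 2 × 8.282² = 2 × 68.59 = 137.2.
Round up to the next whole participant.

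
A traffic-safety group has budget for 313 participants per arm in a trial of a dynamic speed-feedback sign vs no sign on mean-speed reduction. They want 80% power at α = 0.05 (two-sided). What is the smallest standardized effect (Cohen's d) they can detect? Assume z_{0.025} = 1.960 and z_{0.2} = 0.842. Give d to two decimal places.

For two independent groups of n = 313 each: d_min = (z_{α/2} + z_β)·√(2/n).
z-sum = 1.960 + 0.842 = 2.802.
d_min = 2.802 × √(2/313) = 2.802 × 0.0799 = 0.224.

d_min ≈ 0.22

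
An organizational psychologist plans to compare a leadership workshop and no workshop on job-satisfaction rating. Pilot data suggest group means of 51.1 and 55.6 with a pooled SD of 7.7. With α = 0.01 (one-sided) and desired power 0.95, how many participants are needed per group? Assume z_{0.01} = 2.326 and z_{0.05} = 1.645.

Cohen's d = |M₁ − M₂| / SD_pooled = |51.1 − 55.6| / 7.7 = 4.5 / 7.7 = 0.584.
For two independent groups with equal n: n = 2·((z_{α} + z_β) / d)².
z_{α} + z_β = 2.326 + 1.645 = 3.971.
n = 2 × (3.971 / 0.584)² = 2 × 6.800² = 2 × 46.24 = 92.5.
Round up to the next whole participant.

n = 93 per group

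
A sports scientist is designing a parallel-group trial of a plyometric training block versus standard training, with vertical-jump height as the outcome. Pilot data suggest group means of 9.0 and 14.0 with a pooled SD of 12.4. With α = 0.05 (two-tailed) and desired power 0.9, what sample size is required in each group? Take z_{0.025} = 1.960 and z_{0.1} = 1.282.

n = 130 per group

Cohen's d = |M₁ − M₂| / SD_pooled = |9.0 − 14.0| / 12.4 = 5.0 / 12.4 = 0.403.
For two independent groups with equal n: n = 2·((z_{α/2} + z_β) / d)².
z_{α/2} + z_β = 1.960 + 1.282 = 3.242.
n = 2 × (3.242 / 0.403)² = 2 × 8.045² = 2 × 64.72 = 129.4.
Round up to the next whole participant.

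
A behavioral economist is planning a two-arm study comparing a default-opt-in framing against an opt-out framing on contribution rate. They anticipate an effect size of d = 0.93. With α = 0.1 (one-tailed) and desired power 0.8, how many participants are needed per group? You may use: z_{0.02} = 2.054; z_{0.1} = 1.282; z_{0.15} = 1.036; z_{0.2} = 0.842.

For two independent groups with equal n: n = 2·((z_{α} + z_β) / d)².
z_{α} + z_β = 1.282 + 0.842 = 2.124.
n = 2 × (2.124 / 0.93)² = 2 × 2.284² = 2 × 5.22 = 10.4.
Round up to the next whole participant.

n = 11 per group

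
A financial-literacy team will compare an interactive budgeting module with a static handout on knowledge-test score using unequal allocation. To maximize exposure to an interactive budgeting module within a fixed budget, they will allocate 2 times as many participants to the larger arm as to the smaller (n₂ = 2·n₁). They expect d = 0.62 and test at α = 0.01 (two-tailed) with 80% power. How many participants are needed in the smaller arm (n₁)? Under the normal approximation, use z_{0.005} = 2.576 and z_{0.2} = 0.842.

n₁ = 46

With allocation ratio k = n₂/n₁ = 2, Var(x̄₁−x̄₂) = σ²(1/n₁ + 1/(k·n₁)) = σ²·(k+1)/(k·n₁).
So n₁ = (1 + 1/k)·((z_{α/2} + z_β)/d)² = 1.500 × (3.418/0.62)².
n₁ = 1.500 × 30.39 = 45.6.
Round up: n₁ = 46, giving n₂ = 2 × 46 = 92.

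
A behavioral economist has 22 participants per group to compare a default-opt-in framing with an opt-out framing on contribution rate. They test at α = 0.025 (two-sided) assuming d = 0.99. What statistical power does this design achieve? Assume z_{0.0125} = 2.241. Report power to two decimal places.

power ≈ 0.85

For two equal groups, power = Φ(d·√(n/2) − z_{α/2}).
d·√(n/2) = 0.99 × √(22/2) = 0.99 × 3.317 = 3.283.
z_β = 3.283 − 2.241 = 1.042.
Power = Φ(1.042) = 0.851.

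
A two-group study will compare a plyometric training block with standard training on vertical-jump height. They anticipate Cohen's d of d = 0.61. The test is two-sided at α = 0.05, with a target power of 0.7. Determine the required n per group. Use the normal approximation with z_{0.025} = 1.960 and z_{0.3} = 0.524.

For two independent groups with equal n: n = 2·((z_{α/2} + z_β) / d)².
z_{α/2} + z_β = 1.960 + 0.524 = 2.484.
n = 2 × (2.484 / 0.61)² = 2 × 4.072² = 2 × 16.58 = 33.2.
Round up to the next whole participant.

n = 34 per group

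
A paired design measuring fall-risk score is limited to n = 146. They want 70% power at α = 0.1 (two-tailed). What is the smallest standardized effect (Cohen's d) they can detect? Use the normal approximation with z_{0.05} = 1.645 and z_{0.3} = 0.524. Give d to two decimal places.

d_min ≈ 0.18

For a single sample (or paired design) of n = 146: d_min = (z_{α/2} + z_β)/√n.
z-sum = 1.645 + 0.524 = 2.169.
d_min = 2.169 / √146 = 2.169 / 12.083 = 0.180.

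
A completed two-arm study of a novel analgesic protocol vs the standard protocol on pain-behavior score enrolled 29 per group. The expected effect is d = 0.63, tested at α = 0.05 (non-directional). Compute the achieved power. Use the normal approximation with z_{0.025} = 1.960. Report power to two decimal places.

power ≈ 0.67

For two equal groups, power = Φ(d·√(n/2) − z_{α/2}).
d·√(n/2) = 0.63 × √(29/2) = 0.63 × 3.808 = 2.399.
z_β = 2.399 − 1.960 = 0.439.
Power = Φ(0.439) = 0.670.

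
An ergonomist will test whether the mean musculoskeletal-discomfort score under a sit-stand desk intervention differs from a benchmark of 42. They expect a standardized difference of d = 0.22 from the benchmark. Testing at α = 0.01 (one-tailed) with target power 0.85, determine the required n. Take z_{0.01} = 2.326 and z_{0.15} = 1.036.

n = 234

For a one-sample test: n = ((z_{α} + z_β) / d)².
z_{α} + z_β = 2.326 + 1.036 = 3.362.
n = (3.362 / 0.22)² = 15.282² = 233.53.
Round up.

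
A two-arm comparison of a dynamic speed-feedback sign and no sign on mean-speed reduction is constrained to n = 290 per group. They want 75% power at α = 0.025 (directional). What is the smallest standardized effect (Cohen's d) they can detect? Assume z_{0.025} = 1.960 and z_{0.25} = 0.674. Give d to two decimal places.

For two independent groups of n = 290 each: d_min = (z_{α} + z_β)·√(2/n).
z-sum = 1.960 + 0.674 = 2.634.
d_min = 2.634 × √(2/290) = 2.634 × 0.0830 = 0.219.

d_min ≈ 0.22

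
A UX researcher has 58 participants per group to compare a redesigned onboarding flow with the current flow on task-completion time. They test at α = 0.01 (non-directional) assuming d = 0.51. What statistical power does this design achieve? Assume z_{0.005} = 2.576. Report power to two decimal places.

For two equal groups, power = Φ(d·√(n/2) − z_{α/2}).
d·√(n/2) = 0.51 × √(58/2) = 0.51 × 5.385 = 2.746.
z_β = 2.746 − 2.576 = 0.170.
Power = Φ(0.170) = 0.568.

power ≈ 0.57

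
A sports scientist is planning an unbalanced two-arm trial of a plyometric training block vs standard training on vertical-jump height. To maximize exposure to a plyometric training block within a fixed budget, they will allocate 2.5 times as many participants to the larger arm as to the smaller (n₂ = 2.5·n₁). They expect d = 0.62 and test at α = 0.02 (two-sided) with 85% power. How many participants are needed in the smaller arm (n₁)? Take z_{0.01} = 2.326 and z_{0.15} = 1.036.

With allocation ratio k = n₂/n₁ = 2.5, Var(x̄₁−x̄₂) = σ²(1/n₁ + 1/(k·n₁)) = σ²·(k+1)/(k·n₁).
So n₁ = (1 + 1/k)·((z_{α/2} + z_β)/d)² = 1.400 × (3.362/0.62)².
n₁ = 1.400 × 29.40 = 41.2.
Round up: n₁ = 42, giving n₂ = 2.5 × 42 = 105.

n₁ = 42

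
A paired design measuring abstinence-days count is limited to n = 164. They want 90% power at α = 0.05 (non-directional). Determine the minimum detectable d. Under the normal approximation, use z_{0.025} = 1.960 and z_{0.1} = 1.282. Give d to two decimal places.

d_min ≈ 0.25

For a single sample (or paired design) of n = 164: d_min = (z_{α/2} + z_β)/√n.
z-sum = 1.960 + 1.282 = 3.242.
d_min = 3.242 / √164 = 3.242 / 12.806 = 0.253.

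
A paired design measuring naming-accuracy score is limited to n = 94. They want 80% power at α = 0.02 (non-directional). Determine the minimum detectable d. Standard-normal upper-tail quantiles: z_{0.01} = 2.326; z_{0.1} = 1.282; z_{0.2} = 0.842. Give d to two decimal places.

d_min ≈ 0.33

For a single sample (or paired design) of n = 94: d_min = (z_{α/2} + z_β)/√n.
z-sum = 2.326 + 0.842 = 3.168.
d_min = 3.168 / √94 = 3.168 / 9.695 = 0.327.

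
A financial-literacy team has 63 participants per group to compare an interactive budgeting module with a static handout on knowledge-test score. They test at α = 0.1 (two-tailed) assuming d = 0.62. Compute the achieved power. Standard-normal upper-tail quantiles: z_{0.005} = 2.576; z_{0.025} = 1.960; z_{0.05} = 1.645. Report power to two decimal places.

For two equal groups, power = Φ(d·√(n/2) − z_{α/2}).
d·√(n/2) = 0.62 × √(63/2) = 0.62 × 5.612 = 3.480.
z_β = 3.480 − 1.645 = 1.835.
Power = Φ(1.835) = 0.967.

power ≈ 0.97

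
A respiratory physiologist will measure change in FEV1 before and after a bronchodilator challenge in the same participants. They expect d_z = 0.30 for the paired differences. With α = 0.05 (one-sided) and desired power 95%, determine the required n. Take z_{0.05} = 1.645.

n = 121 pairs

For a paired (one-sample on differences) test: n = ((z_{α} + z_β) / d)².
z_{α} + z_β = 1.645 + 1.645 = 3.290.
n = (3.290 / 0.30)² = 10.967² = 120.27.
Round up.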